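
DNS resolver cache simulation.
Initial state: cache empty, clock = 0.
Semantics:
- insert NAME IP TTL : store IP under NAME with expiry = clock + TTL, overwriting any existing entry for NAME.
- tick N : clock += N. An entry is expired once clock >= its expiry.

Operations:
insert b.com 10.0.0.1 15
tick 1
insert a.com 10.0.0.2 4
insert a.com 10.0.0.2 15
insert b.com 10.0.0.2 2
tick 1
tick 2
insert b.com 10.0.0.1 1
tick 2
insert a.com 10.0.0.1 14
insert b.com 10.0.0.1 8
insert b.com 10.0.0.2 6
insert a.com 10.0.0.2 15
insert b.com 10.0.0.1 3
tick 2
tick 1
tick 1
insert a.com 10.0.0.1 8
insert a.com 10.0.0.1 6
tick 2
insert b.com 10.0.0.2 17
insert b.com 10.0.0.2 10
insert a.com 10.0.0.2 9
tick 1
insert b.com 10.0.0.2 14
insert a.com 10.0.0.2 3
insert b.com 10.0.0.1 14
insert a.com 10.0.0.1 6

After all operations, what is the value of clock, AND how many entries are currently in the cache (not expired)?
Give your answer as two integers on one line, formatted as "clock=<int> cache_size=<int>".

Op 1: insert b.com -> 10.0.0.1 (expiry=0+15=15). clock=0
Op 2: tick 1 -> clock=1.
Op 3: insert a.com -> 10.0.0.2 (expiry=1+4=5). clock=1
Op 4: insert a.com -> 10.0.0.2 (expiry=1+15=16). clock=1
Op 5: insert b.com -> 10.0.0.2 (expiry=1+2=3). clock=1
Op 6: tick 1 -> clock=2.
Op 7: tick 2 -> clock=4. purged={b.com}
Op 8: insert b.com -> 10.0.0.1 (expiry=4+1=5). clock=4
Op 9: tick 2 -> clock=6. purged={b.com}
Op 10: insert a.com -> 10.0.0.1 (expiry=6+14=20). clock=6
Op 11: insert b.com -> 10.0.0.1 (expiry=6+8=14). clock=6
Op 12: insert b.com -> 10.0.0.2 (expiry=6+6=12). clock=6
Op 13: insert a.com -> 10.0.0.2 (expiry=6+15=21). clock=6
Op 14: insert b.com -> 10.0.0.1 (expiry=6+3=9). clock=6
Op 15: tick 2 -> clock=8.
Op 16: tick 1 -> clock=9. purged={b.com}
Op 17: tick 1 -> clock=10.
Op 18: insert a.com -> 10.0.0.1 (expiry=10+8=18). clock=10
Op 19: insert a.com -> 10.0.0.1 (expiry=10+6=16). clock=10
Op 20: tick 2 -> clock=12.
Op 21: insert b.com -> 10.0.0.2 (expiry=12+17=29). clock=12
Op 22: insert b.com -> 10.0.0.2 (expiry=12+10=22). clock=12
Op 23: insert a.com -> 10.0.0.2 (expiry=12+9=21). clock=12
Op 24: tick 1 -> clock=13.
Op 25: insert b.com -> 10.0.0.2 (expiry=13+14=27). clock=13
Op 26: insert a.com -> 10.0.0.2 (expiry=13+3=16). clock=13
Op 27: insert b.com -> 10.0.0.1 (expiry=13+14=27). clock=13
Op 28: insert a.com -> 10.0.0.1 (expiry=13+6=19). clock=13
Final clock = 13
Final cache (unexpired): {a.com,b.com} -> size=2

Answer: clock=13 cache_size=2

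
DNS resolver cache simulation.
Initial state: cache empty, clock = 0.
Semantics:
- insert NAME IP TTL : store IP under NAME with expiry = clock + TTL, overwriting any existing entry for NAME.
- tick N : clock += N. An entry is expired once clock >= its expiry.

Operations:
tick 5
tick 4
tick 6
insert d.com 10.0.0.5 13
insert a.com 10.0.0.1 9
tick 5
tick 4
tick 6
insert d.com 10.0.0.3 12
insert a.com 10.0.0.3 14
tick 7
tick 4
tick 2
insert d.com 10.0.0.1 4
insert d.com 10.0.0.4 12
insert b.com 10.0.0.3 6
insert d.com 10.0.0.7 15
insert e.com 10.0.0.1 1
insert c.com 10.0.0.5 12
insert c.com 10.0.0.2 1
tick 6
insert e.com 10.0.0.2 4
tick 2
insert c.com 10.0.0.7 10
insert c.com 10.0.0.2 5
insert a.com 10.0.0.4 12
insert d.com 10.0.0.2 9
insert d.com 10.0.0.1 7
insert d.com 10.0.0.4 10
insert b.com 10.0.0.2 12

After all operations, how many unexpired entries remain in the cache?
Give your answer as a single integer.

Answer: 5

Derivation:
Op 1: tick 5 -> clock=5.
Op 2: tick 4 -> clock=9.
Op 3: tick 6 -> clock=15.
Op 4: insert d.com -> 10.0.0.5 (expiry=15+13=28). clock=15
Op 5: insert a.com -> 10.0.0.1 (expiry=15+9=24). clock=15
Op 6: tick 5 -> clock=20.
Op 7: tick 4 -> clock=24. purged={a.com}
Op 8: tick 6 -> clock=30. purged={d.com}
Op 9: insert d.com -> 10.0.0.3 (expiry=30+12=42). clock=30
Op 10: insert a.com -> 10.0.0.3 (expiry=30+14=44). clock=30
Op 11: tick 7 -> clock=37.
Op 12: tick 4 -> clock=41.
Op 13: tick 2 -> clock=43. purged={d.com}
Op 14: insert d.com -> 10.0.0.1 (expiry=43+4=47). clock=43
Op 15: insert d.com -> 10.0.0.4 (expiry=43+12=55). clock=43
Op 16: insert b.com -> 10.0.0.3 (expiry=43+6=49). clock=43
Op 17: insert d.com -> 10.0.0.7 (expiry=43+15=58). clock=43
Op 18: insert e.com -> 10.0.0.1 (expiry=43+1=44). clock=43
Op 19: insert c.com -> 10.0.0.5 (expiry=43+12=55). clock=43
Op 20: insert c.com -> 10.0.0.2 (expiry=43+1=44). clock=43
Op 21: tick 6 -> clock=49. purged={a.com,b.com,c.com,e.com}
Op 22: insert e.com -> 10.0.0.2 (expiry=49+4=53). clock=49
Op 23: tick 2 -> clock=51.
Op 24: insert c.com -> 10.0.0.7 (expiry=51+10=61). clock=51
Op 25: insert c.com -> 10.0.0.2 (expiry=51+5=56). clock=51
Op 26: insert a.com -> 10.0.0.4 (expiry=51+12=63). clock=51
Op 27: insert d.com -> 10.0.0.2 (expiry=51+9=60). clock=51
Op 28: insert d.com -> 10.0.0.1 (expiry=51+7=58). clock=51
Op 29: insert d.com -> 10.0.0.4 (expiry=51+10=61). clock=51
Op 30: insert b.com -> 10.0.0.2 (expiry=51+12=63). clock=51
Final cache (unexpired): {a.com,b.com,c.com,d.com,e.com} -> size=5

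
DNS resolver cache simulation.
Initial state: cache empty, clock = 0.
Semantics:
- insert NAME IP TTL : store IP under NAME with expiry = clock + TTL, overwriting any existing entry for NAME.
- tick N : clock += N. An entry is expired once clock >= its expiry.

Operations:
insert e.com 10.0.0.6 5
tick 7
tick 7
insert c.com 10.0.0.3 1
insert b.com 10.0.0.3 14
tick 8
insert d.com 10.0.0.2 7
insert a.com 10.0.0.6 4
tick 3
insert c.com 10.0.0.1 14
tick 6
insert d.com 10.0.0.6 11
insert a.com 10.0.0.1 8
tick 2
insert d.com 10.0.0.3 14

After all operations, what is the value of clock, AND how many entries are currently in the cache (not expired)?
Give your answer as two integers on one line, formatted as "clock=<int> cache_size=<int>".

Answer: clock=33 cache_size=3

Derivation:
Op 1: insert e.com -> 10.0.0.6 (expiry=0+5=5). clock=0
Op 2: tick 7 -> clock=7. purged={e.com}
Op 3: tick 7 -> clock=14.
Op 4: insert c.com -> 10.0.0.3 (expiry=14+1=15). clock=14
Op 5: insert b.com -> 10.0.0.3 (expiry=14+14=28). clock=14
Op 6: tick 8 -> clock=22. purged={c.com}
Op 7: insert d.com -> 10.0.0.2 (expiry=22+7=29). clock=22
Op 8: insert a.com -> 10.0.0.6 (expiry=22+4=26). clock=22
Op 9: tick 3 -> clock=25.
Op 10: insert c.com -> 10.0.0.1 (expiry=25+14=39). clock=25
Op 11: tick 6 -> clock=31. purged={a.com,b.com,d.com}
Op 12: insert d.com -> 10.0.0.6 (expiry=31+11=42). clock=31
Op 13: insert a.com -> 10.0.0.1 (expiry=31+8=39). clock=31
Op 14: tick 2 -> clock=33.
Op 15: insert d.com -> 10.0.0.3 (expiry=33+14=47). clock=33
Final clock = 33
Final cache (unexpired): {a.com,c.com,d.com} -> size=3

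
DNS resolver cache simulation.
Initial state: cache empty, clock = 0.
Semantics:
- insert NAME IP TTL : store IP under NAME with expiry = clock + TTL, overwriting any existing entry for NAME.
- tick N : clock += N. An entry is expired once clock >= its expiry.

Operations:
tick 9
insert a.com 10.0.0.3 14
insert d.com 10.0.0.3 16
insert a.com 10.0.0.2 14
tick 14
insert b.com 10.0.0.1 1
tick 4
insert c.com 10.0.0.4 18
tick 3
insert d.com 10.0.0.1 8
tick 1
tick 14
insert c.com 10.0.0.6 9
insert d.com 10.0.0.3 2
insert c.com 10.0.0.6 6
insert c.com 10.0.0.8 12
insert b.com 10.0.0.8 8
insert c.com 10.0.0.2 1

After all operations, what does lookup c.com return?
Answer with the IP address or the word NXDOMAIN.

Op 1: tick 9 -> clock=9.
Op 2: insert a.com -> 10.0.0.3 (expiry=9+14=23). clock=9
Op 3: insert d.com -> 10.0.0.3 (expiry=9+16=25). clock=9
Op 4: insert a.com -> 10.0.0.2 (expiry=9+14=23). clock=9
Op 5: tick 14 -> clock=23. purged={a.com}
Op 6: insert b.com -> 10.0.0.1 (expiry=23+1=24). clock=23
Op 7: tick 4 -> clock=27. purged={b.com,d.com}
Op 8: insert c.com -> 10.0.0.4 (expiry=27+18=45). clock=27
Op 9: tick 3 -> clock=30.
Op 10: insert d.com -> 10.0.0.1 (expiry=30+8=38). clock=30
Op 11: tick 1 -> clock=31.
Op 12: tick 14 -> clock=45. purged={c.com,d.com}
Op 13: insert c.com -> 10.0.0.6 (expiry=45+9=54). clock=45
Op 14: insert d.com -> 10.0.0.3 (expiry=45+2=47). clock=45
Op 15: insert c.com -> 10.0.0.6 (expiry=45+6=51). clock=45
Op 16: insert c.com -> 10.0.0.8 (expiry=45+12=57). clock=45
Op 17: insert b.com -> 10.0.0.8 (expiry=45+8=53). clock=45
Op 18: insert c.com -> 10.0.0.2 (expiry=45+1=46). clock=45
lookup c.com: present, ip=10.0.0.2 expiry=46 > clock=45

Answer: 10.0.0.2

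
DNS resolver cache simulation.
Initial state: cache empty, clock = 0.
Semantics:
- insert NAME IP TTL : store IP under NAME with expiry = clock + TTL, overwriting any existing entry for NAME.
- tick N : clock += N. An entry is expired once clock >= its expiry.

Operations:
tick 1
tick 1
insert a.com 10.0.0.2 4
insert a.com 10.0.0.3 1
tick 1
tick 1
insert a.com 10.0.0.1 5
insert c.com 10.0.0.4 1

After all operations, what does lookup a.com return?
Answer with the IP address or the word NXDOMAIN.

Answer: 10.0.0.1

Derivation:
Op 1: tick 1 -> clock=1.
Op 2: tick 1 -> clock=2.
Op 3: insert a.com -> 10.0.0.2 (expiry=2+4=6). clock=2
Op 4: insert a.com -> 10.0.0.3 (expiry=2+1=3). clock=2
Op 5: tick 1 -> clock=3. purged={a.com}
Op 6: tick 1 -> clock=4.
Op 7: insert a.com -> 10.0.0.1 (expiry=4+5=9). clock=4
Op 8: insert c.com -> 10.0.0.4 (expiry=4+1=5). clock=4
lookup a.com: present, ip=10.0.0.1 expiry=9 > clock=4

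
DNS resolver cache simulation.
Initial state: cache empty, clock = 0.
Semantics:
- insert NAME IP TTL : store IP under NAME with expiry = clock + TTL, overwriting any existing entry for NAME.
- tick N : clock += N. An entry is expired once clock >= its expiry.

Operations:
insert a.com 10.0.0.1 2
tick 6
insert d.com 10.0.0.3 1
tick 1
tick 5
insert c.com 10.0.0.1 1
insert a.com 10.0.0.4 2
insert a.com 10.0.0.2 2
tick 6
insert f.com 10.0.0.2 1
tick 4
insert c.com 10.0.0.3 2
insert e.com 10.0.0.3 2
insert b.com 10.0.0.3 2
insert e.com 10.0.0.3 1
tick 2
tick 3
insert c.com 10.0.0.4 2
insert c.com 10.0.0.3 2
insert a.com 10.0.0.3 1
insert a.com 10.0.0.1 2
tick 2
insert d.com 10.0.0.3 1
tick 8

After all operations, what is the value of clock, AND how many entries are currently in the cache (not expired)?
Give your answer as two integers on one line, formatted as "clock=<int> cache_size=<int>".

Op 1: insert a.com -> 10.0.0.1 (expiry=0+2=2). clock=0
Op 2: tick 6 -> clock=6. purged={a.com}
Op 3: insert d.com -> 10.0.0.3 (expiry=6+1=7). clock=6
Op 4: tick 1 -> clock=7. purged={d.com}
Op 5: tick 5 -> clock=12.
Op 6: insert c.com -> 10.0.0.1 (expiry=12+1=13). clock=12
Op 7: insert a.com -> 10.0.0.4 (expiry=12+2=14). clock=12
Op 8: insert a.com -> 10.0.0.2 (expiry=12+2=14). clock=12
Op 9: tick 6 -> clock=18. purged={a.com,c.com}
Op 10: insert f.com -> 10.0.0.2 (expiry=18+1=19). clock=18
Op 11: tick 4 -> clock=22. purged={f.com}
Op 12: insert c.com -> 10.0.0.3 (expiry=22+2=24). clock=22
Op 13: insert e.com -> 10.0.0.3 (expiry=22+2=24). clock=22
Op 14: insert b.com -> 10.0.0.3 (expiry=22+2=24). clock=22
Op 15: insert e.com -> 10.0.0.3 (expiry=22+1=23). clock=22
Op 16: tick 2 -> clock=24. purged={b.com,c.com,e.com}
Op 17: tick 3 -> clock=27.
Op 18: insert c.com -> 10.0.0.4 (expiry=27+2=29). clock=27
Op 19: insert c.com -> 10.0.0.3 (expiry=27+2=29). clock=27
Op 20: insert a.com -> 10.0.0.3 (expiry=27+1=28). clock=27
Op 21: insert a.com -> 10.0.0.1 (expiry=27+2=29). clock=27
Op 22: tick 2 -> clock=29. purged={a.com,c.com}
Op 23: insert d.com -> 10.0.0.3 (expiry=29+1=30). clock=29
Op 24: tick 8 -> clock=37. purged={d.com}
Final clock = 37
Final cache (unexpired): {} -> size=0

Answer: clock=37 cache_size=0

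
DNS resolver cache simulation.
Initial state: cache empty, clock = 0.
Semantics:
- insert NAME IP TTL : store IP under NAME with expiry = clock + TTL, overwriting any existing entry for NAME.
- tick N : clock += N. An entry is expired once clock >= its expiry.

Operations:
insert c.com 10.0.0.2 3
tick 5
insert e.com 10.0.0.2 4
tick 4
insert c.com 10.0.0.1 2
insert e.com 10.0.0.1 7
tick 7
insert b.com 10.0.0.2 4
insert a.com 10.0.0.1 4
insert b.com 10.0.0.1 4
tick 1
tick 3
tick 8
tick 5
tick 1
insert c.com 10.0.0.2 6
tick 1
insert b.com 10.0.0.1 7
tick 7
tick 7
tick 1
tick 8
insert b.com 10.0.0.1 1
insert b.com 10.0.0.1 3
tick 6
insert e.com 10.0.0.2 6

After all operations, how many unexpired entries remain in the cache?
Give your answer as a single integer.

Op 1: insert c.com -> 10.0.0.2 (expiry=0+3=3). clock=0
Op 2: tick 5 -> clock=5. purged={c.com}
Op 3: insert e.com -> 10.0.0.2 (expiry=5+4=9). clock=5
Op 4: tick 4 -> clock=9. purged={e.com}
Op 5: insert c.com -> 10.0.0.1 (expiry=9+2=11). clock=9
Op 6: insert e.com -> 10.0.0.1 (expiry=9+7=16). clock=9
Op 7: tick 7 -> clock=16. purged={c.com,e.com}
Op 8: insert b.com -> 10.0.0.2 (expiry=16+4=20). clock=16
Op 9: insert a.com -> 10.0.0.1 (expiry=16+4=20). clock=16
Op 10: insert b.com -> 10.0.0.1 (expiry=16+4=20). clock=16
Op 11: tick 1 -> clock=17.
Op 12: tick 3 -> clock=20. purged={a.com,b.com}
Op 13: tick 8 -> clock=28.
Op 14: tick 5 -> clock=33.
Op 15: tick 1 -> clock=34.
Op 16: insert c.com -> 10.0.0.2 (expiry=34+6=40). clock=34
Op 17: tick 1 -> clock=35.
Op 18: insert b.com -> 10.0.0.1 (expiry=35+7=42). clock=35
Op 19: tick 7 -> clock=42. purged={b.com,c.com}
Op 20: tick 7 -> clock=49.
Op 21: tick 1 -> clock=50.
Op 22: tick 8 -> clock=58.
Op 23: insert b.com -> 10.0.0.1 (expiry=58+1=59). clock=58
Op 24: insert b.com -> 10.0.0.1 (expiry=58+3=61). clock=58
Op 25: tick 6 -> clock=64. purged={b.com}
Op 26: insert e.com -> 10.0.0.2 (expiry=64+6=70). clock=64
Final cache (unexpired): {e.com} -> size=1

Answer: 1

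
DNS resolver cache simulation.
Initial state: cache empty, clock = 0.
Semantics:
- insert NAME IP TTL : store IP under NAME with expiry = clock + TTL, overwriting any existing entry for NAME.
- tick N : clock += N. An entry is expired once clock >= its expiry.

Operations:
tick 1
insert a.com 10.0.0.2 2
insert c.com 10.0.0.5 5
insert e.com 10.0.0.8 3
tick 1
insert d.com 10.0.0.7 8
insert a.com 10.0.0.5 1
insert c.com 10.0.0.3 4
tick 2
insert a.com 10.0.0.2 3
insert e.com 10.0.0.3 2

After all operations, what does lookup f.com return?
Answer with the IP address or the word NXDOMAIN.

Answer: NXDOMAIN

Derivation:
Op 1: tick 1 -> clock=1.
Op 2: insert a.com -> 10.0.0.2 (expiry=1+2=3). clock=1
Op 3: insert c.com -> 10.0.0.5 (expiry=1+5=6). clock=1
Op 4: insert e.com -> 10.0.0.8 (expiry=1+3=4). clock=1
Op 5: tick 1 -> clock=2.
Op 6: insert d.com -> 10.0.0.7 (expiry=2+8=10). clock=2
Op 7: insert a.com -> 10.0.0.5 (expiry=2+1=3). clock=2
Op 8: insert c.com -> 10.0.0.3 (expiry=2+4=6). clock=2
Op 9: tick 2 -> clock=4. purged={a.com,e.com}
Op 10: insert a.com -> 10.0.0.2 (expiry=4+3=7). clock=4
Op 11: insert e.com -> 10.0.0.3 (expiry=4+2=6). clock=4
lookup f.com: not in cache (expired or never inserted)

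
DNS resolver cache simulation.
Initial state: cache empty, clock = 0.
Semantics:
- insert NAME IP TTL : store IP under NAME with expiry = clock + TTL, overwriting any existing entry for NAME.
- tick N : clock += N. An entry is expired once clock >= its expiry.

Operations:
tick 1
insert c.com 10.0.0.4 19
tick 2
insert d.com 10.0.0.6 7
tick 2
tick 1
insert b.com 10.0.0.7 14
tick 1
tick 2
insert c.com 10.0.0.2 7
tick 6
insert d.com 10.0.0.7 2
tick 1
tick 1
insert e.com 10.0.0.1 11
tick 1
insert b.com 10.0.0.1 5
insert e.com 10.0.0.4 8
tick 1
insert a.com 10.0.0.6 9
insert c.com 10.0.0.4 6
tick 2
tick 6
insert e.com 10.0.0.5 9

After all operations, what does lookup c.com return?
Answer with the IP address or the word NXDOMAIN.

Op 1: tick 1 -> clock=1.
Op 2: insert c.com -> 10.0.0.4 (expiry=1+19=20). clock=1
Op 3: tick 2 -> clock=3.
Op 4: insert d.com -> 10.0.0.6 (expiry=3+7=10). clock=3
Op 5: tick 2 -> clock=5.
Op 6: tick 1 -> clock=6.
Op 7: insert b.com -> 10.0.0.7 (expiry=6+14=20). clock=6
Op 8: tick 1 -> clock=7.
Op 9: tick 2 -> clock=9.
Op 10: insert c.com -> 10.0.0.2 (expiry=9+7=16). clock=9
Op 11: tick 6 -> clock=15. purged={d.com}
Op 12: insert d.com -> 10.0.0.7 (expiry=15+2=17). clock=15
Op 13: tick 1 -> clock=16. purged={c.com}
Op 14: tick 1 -> clock=17. purged={d.com}
Op 15: insert e.com -> 10.0.0.1 (expiry=17+11=28). clock=17
Op 16: tick 1 -> clock=18.
Op 17: insert b.com -> 10.0.0.1 (expiry=18+5=23). clock=18
Op 18: insert e.com -> 10.0.0.4 (expiry=18+8=26). clock=18
Op 19: tick 1 -> clock=19.
Op 20: insert a.com -> 10.0.0.6 (expiry=19+9=28). clock=19
Op 21: insert c.com -> 10.0.0.4 (expiry=19+6=25). clock=19
Op 22: tick 2 -> clock=21.
Op 23: tick 6 -> clock=27. purged={b.com,c.com,e.com}
Op 24: insert e.com -> 10.0.0.5 (expiry=27+9=36). clock=27
lookup c.com: not in cache (expired or never inserted)

Answer: NXDOMAIN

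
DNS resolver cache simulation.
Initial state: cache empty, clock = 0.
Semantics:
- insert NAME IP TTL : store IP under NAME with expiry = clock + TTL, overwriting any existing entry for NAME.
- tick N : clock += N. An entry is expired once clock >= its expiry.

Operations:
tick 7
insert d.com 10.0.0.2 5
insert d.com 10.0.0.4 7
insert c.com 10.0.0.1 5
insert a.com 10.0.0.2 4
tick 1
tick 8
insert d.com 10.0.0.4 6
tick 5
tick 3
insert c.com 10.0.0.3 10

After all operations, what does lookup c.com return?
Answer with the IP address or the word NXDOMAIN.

Op 1: tick 7 -> clock=7.
Op 2: insert d.com -> 10.0.0.2 (expiry=7+5=12). clock=7
Op 3: insert d.com -> 10.0.0.4 (expiry=7+7=14). clock=7
Op 4: insert c.com -> 10.0.0.1 (expiry=7+5=12). clock=7
Op 5: insert a.com -> 10.0.0.2 (expiry=7+4=11). clock=7
Op 6: tick 1 -> clock=8.
Op 7: tick 8 -> clock=16. purged={a.com,c.com,d.com}
Op 8: insert d.com -> 10.0.0.4 (expiry=16+6=22). clock=16
Op 9: tick 5 -> clock=21.
Op 10: tick 3 -> clock=24. purged={d.com}
Op 11: insert c.com -> 10.0.0.3 (expiry=24+10=34). clock=24
lookup c.com: present, ip=10.0.0.3 expiry=34 > clock=24

Answer: 10.0.0.3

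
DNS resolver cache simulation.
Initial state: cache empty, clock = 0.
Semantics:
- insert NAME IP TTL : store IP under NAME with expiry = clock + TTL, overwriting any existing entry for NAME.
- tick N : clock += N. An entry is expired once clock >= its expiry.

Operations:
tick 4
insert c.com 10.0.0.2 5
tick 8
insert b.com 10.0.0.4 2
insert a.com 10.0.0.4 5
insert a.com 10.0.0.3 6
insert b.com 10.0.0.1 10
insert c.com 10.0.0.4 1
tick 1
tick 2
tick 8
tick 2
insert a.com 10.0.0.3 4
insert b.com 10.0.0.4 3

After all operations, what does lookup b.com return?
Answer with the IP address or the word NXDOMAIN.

Op 1: tick 4 -> clock=4.
Op 2: insert c.com -> 10.0.0.2 (expiry=4+5=9). clock=4
Op 3: tick 8 -> clock=12. purged={c.com}
Op 4: insert b.com -> 10.0.0.4 (expiry=12+2=14). clock=12
Op 5: insert a.com -> 10.0.0.4 (expiry=12+5=17). clock=12
Op 6: insert a.com -> 10.0.0.3 (expiry=12+6=18). clock=12
Op 7: insert b.com -> 10.0.0.1 (expiry=12+10=22). clock=12
Op 8: insert c.com -> 10.0.0.4 (expiry=12+1=13). clock=12
Op 9: tick 1 -> clock=13. purged={c.com}
Op 10: tick 2 -> clock=15.
Op 11: tick 8 -> clock=23. purged={a.com,b.com}
Op 12: tick 2 -> clock=25.
Op 13: insert a.com -> 10.0.0.3 (expiry=25+4=29). clock=25
Op 14: insert b.com -> 10.0.0.4 (expiry=25+3=28). clock=25
lookup b.com: present, ip=10.0.0.4 expiry=28 > clock=25

Answer: 10.0.0.4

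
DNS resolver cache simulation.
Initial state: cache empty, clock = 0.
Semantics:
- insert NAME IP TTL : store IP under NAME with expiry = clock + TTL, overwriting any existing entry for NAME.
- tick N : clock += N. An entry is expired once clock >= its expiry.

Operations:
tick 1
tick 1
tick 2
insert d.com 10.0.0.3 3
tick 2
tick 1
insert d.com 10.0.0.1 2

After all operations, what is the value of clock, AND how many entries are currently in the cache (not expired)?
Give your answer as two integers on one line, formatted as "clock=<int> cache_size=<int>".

Op 1: tick 1 -> clock=1.
Op 2: tick 1 -> clock=2.
Op 3: tick 2 -> clock=4.
Op 4: insert d.com -> 10.0.0.3 (expiry=4+3=7). clock=4
Op 5: tick 2 -> clock=6.
Op 6: tick 1 -> clock=7. purged={d.com}
Op 7: insert d.com -> 10.0.0.1 (expiry=7+2=9). clock=7
Final clock = 7
Final cache (unexpired): {d.com} -> size=1

Answer: clock=7 cache_size=1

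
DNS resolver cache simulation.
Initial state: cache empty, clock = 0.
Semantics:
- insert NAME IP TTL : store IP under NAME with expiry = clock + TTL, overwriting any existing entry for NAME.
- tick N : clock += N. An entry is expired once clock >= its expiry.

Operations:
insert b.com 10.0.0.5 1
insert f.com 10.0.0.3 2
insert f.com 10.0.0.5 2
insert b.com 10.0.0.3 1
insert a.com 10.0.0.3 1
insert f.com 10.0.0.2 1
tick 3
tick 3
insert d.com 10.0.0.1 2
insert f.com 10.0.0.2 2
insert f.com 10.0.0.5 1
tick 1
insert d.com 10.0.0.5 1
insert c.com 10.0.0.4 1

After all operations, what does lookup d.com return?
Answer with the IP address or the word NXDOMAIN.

Op 1: insert b.com -> 10.0.0.5 (expiry=0+1=1). clock=0
Op 2: insert f.com -> 10.0.0.3 (expiry=0+2=2). clock=0
Op 3: insert f.com -> 10.0.0.5 (expiry=0+2=2). clock=0
Op 4: insert b.com -> 10.0.0.3 (expiry=0+1=1). clock=0
Op 5: insert a.com -> 10.0.0.3 (expiry=0+1=1). clock=0
Op 6: insert f.com -> 10.0.0.2 (expiry=0+1=1). clock=0
Op 7: tick 3 -> clock=3. purged={a.com,b.com,f.com}
Op 8: tick 3 -> clock=6.
Op 9: insert d.com -> 10.0.0.1 (expiry=6+2=8). clock=6
Op 10: insert f.com -> 10.0.0.2 (expiry=6+2=8). clock=6
Op 11: insert f.com -> 10.0.0.5 (expiry=6+1=7). clock=6
Op 12: tick 1 -> clock=7. purged={f.com}
Op 13: insert d.com -> 10.0.0.5 (expiry=7+1=8). clock=7
Op 14: insert c.com -> 10.0.0.4 (expiry=7+1=8). clock=7
lookup d.com: present, ip=10.0.0.5 expiry=8 > clock=7

Answer: 10.0.0.5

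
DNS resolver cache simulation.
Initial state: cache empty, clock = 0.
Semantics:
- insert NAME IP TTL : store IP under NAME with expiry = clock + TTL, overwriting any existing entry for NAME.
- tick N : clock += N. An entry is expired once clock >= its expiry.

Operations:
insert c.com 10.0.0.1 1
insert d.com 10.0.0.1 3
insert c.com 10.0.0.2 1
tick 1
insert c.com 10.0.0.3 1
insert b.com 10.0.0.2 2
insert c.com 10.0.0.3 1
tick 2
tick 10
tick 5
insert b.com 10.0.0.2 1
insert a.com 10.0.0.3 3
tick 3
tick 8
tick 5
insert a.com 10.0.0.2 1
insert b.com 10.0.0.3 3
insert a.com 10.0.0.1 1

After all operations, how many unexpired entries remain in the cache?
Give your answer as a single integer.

Op 1: insert c.com -> 10.0.0.1 (expiry=0+1=1). clock=0
Op 2: insert d.com -> 10.0.0.1 (expiry=0+3=3). clock=0
Op 3: insert c.com -> 10.0.0.2 (expiry=0+1=1). clock=0
Op 4: tick 1 -> clock=1. purged={c.com}
Op 5: insert c.com -> 10.0.0.3 (expiry=1+1=2). clock=1
Op 6: insert b.com -> 10.0.0.2 (expiry=1+2=3). clock=1
Op 7: insert c.com -> 10.0.0.3 (expiry=1+1=2). clock=1
Op 8: tick 2 -> clock=3. purged={b.com,c.com,d.com}
Op 9: tick 10 -> clock=13.
Op 10: tick 5 -> clock=18.
Op 11: insert b.com -> 10.0.0.2 (expiry=18+1=19). clock=18
Op 12: insert a.com -> 10.0.0.3 (expiry=18+3=21). clock=18
Op 13: tick 3 -> clock=21. purged={a.com,b.com}
Op 14: tick 8 -> clock=29.
Op 15: tick 5 -> clock=34.
Op 16: insert a.com -> 10.0.0.2 (expiry=34+1=35). clock=34
Op 17: insert b.com -> 10.0.0.3 (expiry=34+3=37). clock=34
Op 18: insert a.com -> 10.0.0.1 (expiry=34+1=35). clock=34
Final cache (unexpired): {a.com,b.com} -> size=2

Answer: 2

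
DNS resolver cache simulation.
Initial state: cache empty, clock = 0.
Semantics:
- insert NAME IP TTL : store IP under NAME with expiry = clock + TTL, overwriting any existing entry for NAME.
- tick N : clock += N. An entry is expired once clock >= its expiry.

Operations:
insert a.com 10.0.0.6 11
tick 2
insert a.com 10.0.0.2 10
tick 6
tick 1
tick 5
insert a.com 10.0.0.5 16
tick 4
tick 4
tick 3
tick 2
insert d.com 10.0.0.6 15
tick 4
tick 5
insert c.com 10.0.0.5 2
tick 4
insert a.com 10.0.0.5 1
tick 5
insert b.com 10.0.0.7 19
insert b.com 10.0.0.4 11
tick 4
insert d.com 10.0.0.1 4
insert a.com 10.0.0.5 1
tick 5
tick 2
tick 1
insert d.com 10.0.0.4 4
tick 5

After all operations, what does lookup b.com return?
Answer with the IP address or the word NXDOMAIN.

Op 1: insert a.com -> 10.0.0.6 (expiry=0+11=11). clock=0
Op 2: tick 2 -> clock=2.
Op 3: insert a.com -> 10.0.0.2 (expiry=2+10=12). clock=2
Op 4: tick 6 -> clock=8.
Op 5: tick 1 -> clock=9.
Op 6: tick 5 -> clock=14. purged={a.com}
Op 7: insert a.com -> 10.0.0.5 (expiry=14+16=30). clock=14
Op 8: tick 4 -> clock=18.
Op 9: tick 4 -> clock=22.
Op 10: tick 3 -> clock=25.
Op 11: tick 2 -> clock=27.
Op 12: insert d.com -> 10.0.0.6 (expiry=27+15=42). clock=27
Op 13: tick 4 -> clock=31. purged={a.com}
Op 14: tick 5 -> clock=36.
Op 15: insert c.com -> 10.0.0.5 (expiry=36+2=38). clock=36
Op 16: tick 4 -> clock=40. purged={c.com}
Op 17: insert a.com -> 10.0.0.5 (expiry=40+1=41). clock=40
Op 18: tick 5 -> clock=45. purged={a.com,d.com}
Op 19: insert b.com -> 10.0.0.7 (expiry=45+19=64). clock=45
Op 20: insert b.com -> 10.0.0.4 (expiry=45+11=56). clock=45
Op 21: tick 4 -> clock=49.
Op 22: insert d.com -> 10.0.0.1 (expiry=49+4=53). clock=49
Op 23: insert a.com -> 10.0.0.5 (expiry=49+1=50). clock=49
Op 24: tick 5 -> clock=54. purged={a.com,d.com}
Op 25: tick 2 -> clock=56. purged={b.com}
Op 26: tick 1 -> clock=57.
Op 27: insert d.com -> 10.0.0.4 (expiry=57+4=61). clock=57
Op 28: tick 5 -> clock=62. purged={d.com}
lookup b.com: not in cache (expired or never inserted)

Answer: NXDOMAIN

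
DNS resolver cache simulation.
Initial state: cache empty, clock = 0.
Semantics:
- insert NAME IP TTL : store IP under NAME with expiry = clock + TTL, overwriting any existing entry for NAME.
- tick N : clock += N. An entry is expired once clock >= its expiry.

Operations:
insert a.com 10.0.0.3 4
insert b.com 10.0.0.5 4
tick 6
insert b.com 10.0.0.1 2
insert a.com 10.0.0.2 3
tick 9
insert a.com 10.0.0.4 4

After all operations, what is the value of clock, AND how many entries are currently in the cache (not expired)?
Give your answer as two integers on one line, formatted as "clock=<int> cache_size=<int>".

Answer: clock=15 cache_size=1

Derivation:
Op 1: insert a.com -> 10.0.0.3 (expiry=0+4=4). clock=0
Op 2: insert b.com -> 10.0.0.5 (expiry=0+4=4). clock=0
Op 3: tick 6 -> clock=6. purged={a.com,b.com}
Op 4: insert b.com -> 10.0.0.1 (expiry=6+2=8). clock=6
Op 5: insert a.com -> 10.0.0.2 (expiry=6+3=9). clock=6
Op 6: tick 9 -> clock=15. purged={a.com,b.com}
Op 7: insert a.com -> 10.0.0.4 (expiry=15+4=19). clock=15
Final clock = 15
Final cache (unexpired): {a.com} -> size=1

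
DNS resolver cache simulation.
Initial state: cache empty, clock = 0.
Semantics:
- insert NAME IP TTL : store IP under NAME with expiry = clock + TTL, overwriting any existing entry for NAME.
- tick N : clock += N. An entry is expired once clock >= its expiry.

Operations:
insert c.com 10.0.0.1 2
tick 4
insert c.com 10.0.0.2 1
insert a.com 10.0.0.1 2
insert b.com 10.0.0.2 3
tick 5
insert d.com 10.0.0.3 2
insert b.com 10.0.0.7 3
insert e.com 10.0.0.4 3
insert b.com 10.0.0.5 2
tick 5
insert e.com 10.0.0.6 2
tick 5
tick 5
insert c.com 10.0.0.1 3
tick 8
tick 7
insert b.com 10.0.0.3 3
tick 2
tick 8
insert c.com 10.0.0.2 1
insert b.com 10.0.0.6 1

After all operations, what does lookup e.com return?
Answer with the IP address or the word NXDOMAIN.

Answer: NXDOMAIN

Derivation:
Op 1: insert c.com -> 10.0.0.1 (expiry=0+2=2). clock=0
Op 2: tick 4 -> clock=4. purged={c.com}
Op 3: insert c.com -> 10.0.0.2 (expiry=4+1=5). clock=4
Op 4: insert a.com -> 10.0.0.1 (expiry=4+2=6). clock=4
Op 5: insert b.com -> 10.0.0.2 (expiry=4+3=7). clock=4
Op 6: tick 5 -> clock=9. purged={a.com,b.com,c.com}
Op 7: insert d.com -> 10.0.0.3 (expiry=9+2=11). clock=9
Op 8: insert b.com -> 10.0.0.7 (expiry=9+3=12). clock=9
Op 9: insert e.com -> 10.0.0.4 (expiry=9+3=12). clock=9
Op 10: insert b.com -> 10.0.0.5 (expiry=9+2=11). clock=9
Op 11: tick 5 -> clock=14. purged={b.com,d.com,e.com}
Op 12: insert e.com -> 10.0.0.6 (expiry=14+2=16). clock=14
Op 13: tick 5 -> clock=19. purged={e.com}
Op 14: tick 5 -> clock=24.
Op 15: insert c.com -> 10.0.0.1 (expiry=24+3=27). clock=24
Op 16: tick 8 -> clock=32. purged={c.com}
Op 17: tick 7 -> clock=39.
Op 18: insert b.com -> 10.0.0.3 (expiry=39+3=42). clock=39
Op 19: tick 2 -> clock=41.
Op 20: tick 8 -> clock=49. purged={b.com}
Op 21: insert c.com -> 10.0.0.2 (expiry=49+1=50). clock=49
Op 22: insert b.com -> 10.0.0.6 (expiry=49+1=50). clock=49
lookup e.com: not in cache (expired or never inserted)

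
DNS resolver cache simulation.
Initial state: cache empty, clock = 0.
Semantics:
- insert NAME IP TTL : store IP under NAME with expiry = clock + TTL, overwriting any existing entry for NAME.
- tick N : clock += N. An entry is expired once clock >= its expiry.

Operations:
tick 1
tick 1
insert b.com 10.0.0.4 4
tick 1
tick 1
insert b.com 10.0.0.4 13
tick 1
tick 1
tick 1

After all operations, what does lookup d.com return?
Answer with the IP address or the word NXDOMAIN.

Answer: NXDOMAIN

Derivation:
Op 1: tick 1 -> clock=1.
Op 2: tick 1 -> clock=2.
Op 3: insert b.com -> 10.0.0.4 (expiry=2+4=6). clock=2
Op 4: tick 1 -> clock=3.
Op 5: tick 1 -> clock=4.
Op 6: insert b.com -> 10.0.0.4 (expiry=4+13=17). clock=4
Op 7: tick 1 -> clock=5.
Op 8: tick 1 -> clock=6.
Op 9: tick 1 -> clock=7.
lookup d.com: not in cache (expired or never inserted)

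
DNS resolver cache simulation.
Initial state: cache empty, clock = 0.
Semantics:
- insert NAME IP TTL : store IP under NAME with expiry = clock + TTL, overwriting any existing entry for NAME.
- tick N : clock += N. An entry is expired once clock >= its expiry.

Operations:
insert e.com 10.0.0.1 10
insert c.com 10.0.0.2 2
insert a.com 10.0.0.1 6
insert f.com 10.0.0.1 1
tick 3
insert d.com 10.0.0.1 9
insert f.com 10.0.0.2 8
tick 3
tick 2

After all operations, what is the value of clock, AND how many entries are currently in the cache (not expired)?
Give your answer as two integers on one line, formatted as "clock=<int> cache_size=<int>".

Op 1: insert e.com -> 10.0.0.1 (expiry=0+10=10). clock=0
Op 2: insert c.com -> 10.0.0.2 (expiry=0+2=2). clock=0
Op 3: insert a.com -> 10.0.0.1 (expiry=0+6=6). clock=0
Op 4: insert f.com -> 10.0.0.1 (expiry=0+1=1). clock=0
Op 5: tick 3 -> clock=3. purged={c.com,f.com}
Op 6: insert d.com -> 10.0.0.1 (expiry=3+9=12). clock=3
Op 7: insert f.com -> 10.0.0.2 (expiry=3+8=11). clock=3
Op 8: tick 3 -> clock=6. purged={a.com}
Op 9: tick 2 -> clock=8.
Final clock = 8
Final cache (unexpired): {d.com,e.com,f.com} -> size=3

Answer: clock=8 cache_size=3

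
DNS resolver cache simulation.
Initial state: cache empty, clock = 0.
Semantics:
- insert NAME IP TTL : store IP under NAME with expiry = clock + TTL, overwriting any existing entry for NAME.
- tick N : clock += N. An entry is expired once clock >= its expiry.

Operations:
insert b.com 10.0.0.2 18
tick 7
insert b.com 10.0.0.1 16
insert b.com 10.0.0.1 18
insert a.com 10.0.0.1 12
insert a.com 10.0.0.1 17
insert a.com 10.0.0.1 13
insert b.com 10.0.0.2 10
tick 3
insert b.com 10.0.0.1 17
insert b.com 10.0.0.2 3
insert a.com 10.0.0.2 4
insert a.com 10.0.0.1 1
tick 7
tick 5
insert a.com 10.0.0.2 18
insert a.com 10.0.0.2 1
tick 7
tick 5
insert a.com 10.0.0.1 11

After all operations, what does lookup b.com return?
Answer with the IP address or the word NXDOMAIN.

Op 1: insert b.com -> 10.0.0.2 (expiry=0+18=18). clock=0
Op 2: tick 7 -> clock=7.
Op 3: insert b.com -> 10.0.0.1 (expiry=7+16=23). clock=7
Op 4: insert b.com -> 10.0.0.1 (expiry=7+18=25). clock=7
Op 5: insert a.com -> 10.0.0.1 (expiry=7+12=19). clock=7
Op 6: insert a.com -> 10.0.0.1 (expiry=7+17=24). clock=7
Op 7: insert a.com -> 10.0.0.1 (expiry=7+13=20). clock=7
Op 8: insert b.com -> 10.0.0.2 (expiry=7+10=17). clock=7
Op 9: tick 3 -> clock=10.
Op 10: insert b.com -> 10.0.0.1 (expiry=10+17=27). clock=10
Op 11: insert b.com -> 10.0.0.2 (expiry=10+3=13). clock=10
Op 12: insert a.com -> 10.0.0.2 (expiry=10+4=14). clock=10
Op 13: insert a.com -> 10.0.0.1 (expiry=10+1=11). clock=10
Op 14: tick 7 -> clock=17. purged={a.com,b.com}
Op 15: tick 5 -> clock=22.
Op 16: insert a.com -> 10.0.0.2 (expiry=22+18=40). clock=22
Op 17: insert a.com -> 10.0.0.2 (expiry=22+1=23). clock=22
Op 18: tick 7 -> clock=29. purged={a.com}
Op 19: tick 5 -> clock=34.
Op 20: insert a.com -> 10.0.0.1 (expiry=34+11=45). clock=34
lookup b.com: not in cache (expired or never inserted)

Answer: NXDOMAIN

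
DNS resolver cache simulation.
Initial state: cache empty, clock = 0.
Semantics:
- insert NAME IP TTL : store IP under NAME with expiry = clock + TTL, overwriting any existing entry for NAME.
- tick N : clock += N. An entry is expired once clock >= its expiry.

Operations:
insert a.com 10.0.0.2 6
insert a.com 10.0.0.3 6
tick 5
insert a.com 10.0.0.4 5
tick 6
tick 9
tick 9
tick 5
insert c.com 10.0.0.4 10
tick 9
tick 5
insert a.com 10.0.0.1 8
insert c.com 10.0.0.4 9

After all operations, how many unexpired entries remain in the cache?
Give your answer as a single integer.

Op 1: insert a.com -> 10.0.0.2 (expiry=0+6=6). clock=0
Op 2: insert a.com -> 10.0.0.3 (expiry=0+6=6). clock=0
Op 3: tick 5 -> clock=5.
Op 4: insert a.com -> 10.0.0.4 (expiry=5+5=10). clock=5
Op 5: tick 6 -> clock=11. purged={a.com}
Op 6: tick 9 -> clock=20.
Op 7: tick 9 -> clock=29.
Op 8: tick 5 -> clock=34.
Op 9: insert c.com -> 10.0.0.4 (expiry=34+10=44). clock=34
Op 10: tick 9 -> clock=43.
Op 11: tick 5 -> clock=48. purged={c.com}
Op 12: insert a.com -> 10.0.0.1 (expiry=48+8=56). clock=48
Op 13: insert c.com -> 10.0.0.4 (expiry=48+9=57). clock=48
Final cache (unexpired): {a.com,c.com} -> size=2

Answer: 2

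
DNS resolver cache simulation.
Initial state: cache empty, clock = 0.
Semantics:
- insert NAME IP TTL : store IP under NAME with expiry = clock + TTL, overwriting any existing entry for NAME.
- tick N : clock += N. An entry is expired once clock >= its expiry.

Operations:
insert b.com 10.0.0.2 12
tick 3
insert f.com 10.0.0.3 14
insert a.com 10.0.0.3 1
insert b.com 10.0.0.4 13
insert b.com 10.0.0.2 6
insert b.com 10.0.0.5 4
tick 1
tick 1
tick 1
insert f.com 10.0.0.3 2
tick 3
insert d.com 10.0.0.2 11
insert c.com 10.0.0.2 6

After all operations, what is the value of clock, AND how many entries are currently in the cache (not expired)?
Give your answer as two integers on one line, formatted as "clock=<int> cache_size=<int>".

Op 1: insert b.com -> 10.0.0.2 (expiry=0+12=12). clock=0
Op 2: tick 3 -> clock=3.
Op 3: insert f.com -> 10.0.0.3 (expiry=3+14=17). clock=3
Op 4: insert a.com -> 10.0.0.3 (expiry=3+1=4). clock=3
Op 5: insert b.com -> 10.0.0.4 (expiry=3+13=16). clock=3
Op 6: insert b.com -> 10.0.0.2 (expiry=3+6=9). clock=3
Op 7: insert b.com -> 10.0.0.5 (expiry=3+4=7). clock=3
Op 8: tick 1 -> clock=4. purged={a.com}
Op 9: tick 1 -> clock=5.
Op 10: tick 1 -> clock=6.
Op 11: insert f.com -> 10.0.0.3 (expiry=6+2=8). clock=6
Op 12: tick 3 -> clock=9. purged={b.com,f.com}
Op 13: insert d.com -> 10.0.0.2 (expiry=9+11=20). clock=9
Op 14: insert c.com -> 10.0.0.2 (expiry=9+6=15). clock=9
Final clock = 9
Final cache (unexpired): {c.com,d.com} -> size=2

Answer: clock=9 cache_size=2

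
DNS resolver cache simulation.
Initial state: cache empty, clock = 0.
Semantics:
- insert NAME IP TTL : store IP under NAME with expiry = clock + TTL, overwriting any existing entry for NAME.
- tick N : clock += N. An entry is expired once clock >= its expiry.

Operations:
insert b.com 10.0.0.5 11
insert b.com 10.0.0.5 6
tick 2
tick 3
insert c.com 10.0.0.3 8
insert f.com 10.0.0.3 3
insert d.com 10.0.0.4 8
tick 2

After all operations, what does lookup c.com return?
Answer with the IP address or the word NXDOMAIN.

Answer: 10.0.0.3

Derivation:
Op 1: insert b.com -> 10.0.0.5 (expiry=0+11=11). clock=0
Op 2: insert b.com -> 10.0.0.5 (expiry=0+6=6). clock=0
Op 3: tick 2 -> clock=2.
Op 4: tick 3 -> clock=5.
Op 5: insert c.com -> 10.0.0.3 (expiry=5+8=13). clock=5
Op 6: insert f.com -> 10.0.0.3 (expiry=5+3=8). clock=5
Op 7: insert d.com -> 10.0.0.4 (expiry=5+8=13). clock=5
Op 8: tick 2 -> clock=7. purged={b.com}
lookup c.com: present, ip=10.0.0.3 expiry=13 > clock=7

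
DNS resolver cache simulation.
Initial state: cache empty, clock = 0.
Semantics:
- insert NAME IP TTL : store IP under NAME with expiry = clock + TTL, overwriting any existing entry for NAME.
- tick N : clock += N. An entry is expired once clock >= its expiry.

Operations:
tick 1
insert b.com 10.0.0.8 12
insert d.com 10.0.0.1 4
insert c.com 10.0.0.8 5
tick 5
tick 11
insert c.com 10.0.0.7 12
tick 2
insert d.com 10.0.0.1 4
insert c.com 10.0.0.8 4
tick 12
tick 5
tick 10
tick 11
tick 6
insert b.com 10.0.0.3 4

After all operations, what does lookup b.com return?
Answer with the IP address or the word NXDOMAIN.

Op 1: tick 1 -> clock=1.
Op 2: insert b.com -> 10.0.0.8 (expiry=1+12=13). clock=1
Op 3: insert d.com -> 10.0.0.1 (expiry=1+4=5). clock=1
Op 4: insert c.com -> 10.0.0.8 (expiry=1+5=6). clock=1
Op 5: tick 5 -> clock=6. purged={c.com,d.com}
Op 6: tick 11 -> clock=17. purged={b.com}
Op 7: insert c.com -> 10.0.0.7 (expiry=17+12=29). clock=17
Op 8: tick 2 -> clock=19.
Op 9: insert d.com -> 10.0.0.1 (expiry=19+4=23). clock=19
Op 10: insert c.com -> 10.0.0.8 (expiry=19+4=23). clock=19
Op 11: tick 12 -> clock=31. purged={c.com,d.com}
Op 12: tick 5 -> clock=36.
Op 13: tick 10 -> clock=46.
Op 14: tick 11 -> clock=57.
Op 15: tick 6 -> clock=63.
Op 16: insert b.com -> 10.0.0.3 (expiry=63+4=67). clock=63
lookup b.com: present, ip=10.0.0.3 expiry=67 > clock=63

Answer: 10.0.0.3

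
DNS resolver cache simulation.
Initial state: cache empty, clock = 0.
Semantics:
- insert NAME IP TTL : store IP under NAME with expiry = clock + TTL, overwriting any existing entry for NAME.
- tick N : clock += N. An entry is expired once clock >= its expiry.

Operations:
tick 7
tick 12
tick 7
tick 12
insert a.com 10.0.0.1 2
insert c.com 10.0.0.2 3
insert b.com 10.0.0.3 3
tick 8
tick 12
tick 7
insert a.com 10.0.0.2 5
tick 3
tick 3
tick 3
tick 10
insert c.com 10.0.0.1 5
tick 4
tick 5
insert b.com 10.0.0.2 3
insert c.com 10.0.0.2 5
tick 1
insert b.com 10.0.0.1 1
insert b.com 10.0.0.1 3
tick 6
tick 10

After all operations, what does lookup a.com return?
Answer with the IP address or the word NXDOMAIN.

Op 1: tick 7 -> clock=7.
Op 2: tick 12 -> clock=19.
Op 3: tick 7 -> clock=26.
Op 4: tick 12 -> clock=38.
Op 5: insert a.com -> 10.0.0.1 (expiry=38+2=40). clock=38
Op 6: insert c.com -> 10.0.0.2 (expiry=38+3=41). clock=38
Op 7: insert b.com -> 10.0.0.3 (expiry=38+3=41). clock=38
Op 8: tick 8 -> clock=46. purged={a.com,b.com,c.com}
Op 9: tick 12 -> clock=58.
Op 10: tick 7 -> clock=65.
Op 11: insert a.com -> 10.0.0.2 (expiry=65+5=70). clock=65
Op 12: tick 3 -> clock=68.
Op 13: tick 3 -> clock=71. purged={a.com}
Op 14: tick 3 -> clock=74.
Op 15: tick 10 -> clock=84.
Op 16: insert c.com -> 10.0.0.1 (expiry=84+5=89). clock=84
Op 17: tick 4 -> clock=88.
Op 18: tick 5 -> clock=93. purged={c.com}
Op 19: insert b.com -> 10.0.0.2 (expiry=93+3=96). clock=93
Op 20: insert c.com -> 10.0.0.2 (expiry=93+5=98). clock=93
Op 21: tick 1 -> clock=94.
Op 22: insert b.com -> 10.0.0.1 (expiry=94+1=95). clock=94
Op 23: insert b.com -> 10.0.0.1 (expiry=94+3=97). clock=94
Op 24: tick 6 -> clock=100. purged={b.com,c.com}
Op 25: tick 10 -> clock=110.
lookup a.com: not in cache (expired or never inserted)

Answer: NXDOMAIN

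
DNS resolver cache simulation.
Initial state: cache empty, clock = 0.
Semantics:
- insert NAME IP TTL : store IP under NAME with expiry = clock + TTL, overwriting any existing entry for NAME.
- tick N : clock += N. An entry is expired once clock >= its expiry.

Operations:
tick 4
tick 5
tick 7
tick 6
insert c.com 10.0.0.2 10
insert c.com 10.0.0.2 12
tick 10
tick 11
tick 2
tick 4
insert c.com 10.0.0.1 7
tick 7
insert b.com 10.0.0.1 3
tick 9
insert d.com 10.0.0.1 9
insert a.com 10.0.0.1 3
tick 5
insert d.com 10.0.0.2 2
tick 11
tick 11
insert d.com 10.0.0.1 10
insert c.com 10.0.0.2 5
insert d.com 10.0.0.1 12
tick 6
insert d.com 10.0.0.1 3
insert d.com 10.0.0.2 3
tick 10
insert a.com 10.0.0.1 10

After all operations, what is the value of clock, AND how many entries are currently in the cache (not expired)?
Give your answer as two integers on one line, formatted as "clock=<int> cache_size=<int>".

Op 1: tick 4 -> clock=4.
Op 2: tick 5 -> clock=9.
Op 3: tick 7 -> clock=16.
Op 4: tick 6 -> clock=22.
Op 5: insert c.com -> 10.0.0.2 (expiry=22+10=32). clock=22
Op 6: insert c.com -> 10.0.0.2 (expiry=22+12=34). clock=22
Op 7: tick 10 -> clock=32.
Op 8: tick 11 -> clock=43. purged={c.com}
Op 9: tick 2 -> clock=45.
Op 10: tick 4 -> clock=49.
Op 11: insert c.com -> 10.0.0.1 (expiry=49+7=56). clock=49
Op 12: tick 7 -> clock=56. purged={c.com}
Op 13: insert b.com -> 10.0.0.1 (expiry=56+3=59). clock=56
Op 14: tick 9 -> clock=65. purged={b.com}
Op 15: insert d.com -> 10.0.0.1 (expiry=65+9=74). clock=65
Op 16: insert a.com -> 10.0.0.1 (expiry=65+3=68). clock=65
Op 17: tick 5 -> clock=70. purged={a.com}
Op 18: insert d.com -> 10.0.0.2 (expiry=70+2=72). clock=70
Op 19: tick 11 -> clock=81. purged={d.com}
Op 20: tick 11 -> clock=92.
Op 21: insert d.com -> 10.0.0.1 (expiry=92+10=102). clock=92
Op 22: insert c.com -> 10.0.0.2 (expiry=92+5=97). clock=92
Op 23: insert d.com -> 10.0.0.1 (expiry=92+12=104). clock=92
Op 24: tick 6 -> clock=98. purged={c.com}
Op 25: insert d.com -> 10.0.0.1 (expiry=98+3=101). clock=98
Op 26: insert d.com -> 10.0.0.2 (expiry=98+3=101). clock=98
Op 27: tick 10 -> clock=108. purged={d.com}
Op 28: insert a.com -> 10.0.0.1 (expiry=108+10=118). clock=108
Final clock = 108
Final cache (unexpired): {a.com} -> size=1

Answer: clock=108 cache_size=1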